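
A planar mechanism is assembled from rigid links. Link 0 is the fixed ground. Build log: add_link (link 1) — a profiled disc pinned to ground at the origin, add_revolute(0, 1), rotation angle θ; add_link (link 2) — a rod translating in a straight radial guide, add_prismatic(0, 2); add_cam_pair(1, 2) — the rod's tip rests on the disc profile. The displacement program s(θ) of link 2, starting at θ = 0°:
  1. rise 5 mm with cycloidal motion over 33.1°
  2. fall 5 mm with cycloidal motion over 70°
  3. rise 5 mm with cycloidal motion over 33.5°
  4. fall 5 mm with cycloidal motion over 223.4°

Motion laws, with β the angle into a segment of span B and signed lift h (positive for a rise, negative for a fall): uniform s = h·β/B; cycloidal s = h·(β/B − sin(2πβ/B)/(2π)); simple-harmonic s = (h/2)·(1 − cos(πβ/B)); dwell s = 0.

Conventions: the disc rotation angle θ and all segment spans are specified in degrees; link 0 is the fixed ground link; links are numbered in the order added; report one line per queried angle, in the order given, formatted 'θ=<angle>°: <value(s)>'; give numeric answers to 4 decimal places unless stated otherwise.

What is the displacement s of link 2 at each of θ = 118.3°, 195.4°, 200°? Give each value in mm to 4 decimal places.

seg 1 [0°–33.1°] cycloidal, h=5: full span → s += 5 → s = 5.0000
seg 2 [33.1°–103.1°] cycloidal, h=-5: full span → s += -5 → s = 0.0000
seg 3 [103.1°–136.6°] cycloidal, h=5: θ=118.3° here. β=15.2, B=33.5. 5·(0.4537 − sin(2π·0.4537)/(2π)) = 2.0406 → s = 2.0406
seg 3 [103.1°–136.6°] cycloidal, h=5: full span → s += 5 → s = 5.0000
seg 4 [136.6°–360°] cycloidal, h=-5: θ=195.4° here. β=58.8, B=223.4. -5·(0.2632 − sin(2π·0.2632)/(2π)) = -0.5230 → s = 4.4770
seg 4 [136.6°–360°] cycloidal, h=-5: θ=200° here. β=63.4, B=223.4. -5·(0.2838 − sin(2π·0.2838)/(2π)) = -0.6411 → s = 4.3589

θ=118.3°: 2.0406
θ=195.4°: 4.4770
θ=200°: 4.3589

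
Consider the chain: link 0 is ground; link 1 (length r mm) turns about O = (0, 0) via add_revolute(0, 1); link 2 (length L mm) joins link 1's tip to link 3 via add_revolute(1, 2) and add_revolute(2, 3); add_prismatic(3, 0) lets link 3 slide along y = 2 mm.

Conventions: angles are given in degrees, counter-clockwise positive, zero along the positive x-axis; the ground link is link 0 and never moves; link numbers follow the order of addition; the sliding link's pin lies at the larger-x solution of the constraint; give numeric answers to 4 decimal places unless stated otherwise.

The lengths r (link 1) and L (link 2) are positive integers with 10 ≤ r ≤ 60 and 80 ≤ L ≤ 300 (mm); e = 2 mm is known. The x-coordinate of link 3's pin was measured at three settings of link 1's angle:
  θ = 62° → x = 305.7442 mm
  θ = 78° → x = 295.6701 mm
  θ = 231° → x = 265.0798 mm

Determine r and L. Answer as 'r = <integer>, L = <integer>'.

constraint per measurement: (x − r cos θ)² + (r sin θ − e)² = L²
subtracting the θ₁ and θ₂ equations cancels the r² and L² terms:
r = (x₁² − x₂²) / (2[(x₁cos θ₁ + e sin θ₁) − (x₂cos θ₂ + e sin θ₂)]) = 37.0000 → r = 37
L² = (x₁ − r cos θ₁)² + (r sin θ₁ − e)² = 84100.0122 → L = 290.0000 → L = 290
check at θ₃=231°: x = 265.0798 (printed 265.0798) ✓

r = 37, L = 290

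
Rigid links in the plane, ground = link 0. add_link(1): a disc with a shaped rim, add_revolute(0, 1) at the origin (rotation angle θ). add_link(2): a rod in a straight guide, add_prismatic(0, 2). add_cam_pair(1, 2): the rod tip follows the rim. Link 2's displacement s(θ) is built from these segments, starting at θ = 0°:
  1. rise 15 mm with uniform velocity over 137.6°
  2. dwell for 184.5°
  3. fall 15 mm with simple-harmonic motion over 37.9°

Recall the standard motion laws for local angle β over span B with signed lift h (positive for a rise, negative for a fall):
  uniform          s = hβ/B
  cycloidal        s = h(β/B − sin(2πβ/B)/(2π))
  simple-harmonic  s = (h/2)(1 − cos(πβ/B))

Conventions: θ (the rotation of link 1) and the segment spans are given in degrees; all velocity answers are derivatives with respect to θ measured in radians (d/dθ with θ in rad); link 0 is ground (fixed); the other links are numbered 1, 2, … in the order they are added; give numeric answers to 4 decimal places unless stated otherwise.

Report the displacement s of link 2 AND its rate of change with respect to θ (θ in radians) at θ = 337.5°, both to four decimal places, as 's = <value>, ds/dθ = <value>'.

segment 1 (0° to 137.6°, uniform, h = 15) is passed completely: s = 0.0000 + (15) = 15.0000
segment 2 (137.6° to 322.1°, dwell): s unchanged at 15.0000
θ = 337.5° falls in segment 3 (322.1° to 360°, simple-harmonic, h = -15): β = 337.5 − 322.1 = 15.4°, B = 37.9°; Δs = -15/2·(1 − cos(π·0.4063)) = -5.3247; s = 15.0000 − 5.3247 = 9.6753
velocity in seg [322.1°–360°] (simple-harmonic), θ in radians: β = 15.4° = 0.2688 rad, B = 37.9° = 0.6615 rad; ds/dθ = (πh/(2B)) sin(πβ/B) = (π·(-15)/(2·0.6615)) sin(π·0.4063) = -34.088943 mm/rad

s = 9.6753, ds/dθ = -34.0889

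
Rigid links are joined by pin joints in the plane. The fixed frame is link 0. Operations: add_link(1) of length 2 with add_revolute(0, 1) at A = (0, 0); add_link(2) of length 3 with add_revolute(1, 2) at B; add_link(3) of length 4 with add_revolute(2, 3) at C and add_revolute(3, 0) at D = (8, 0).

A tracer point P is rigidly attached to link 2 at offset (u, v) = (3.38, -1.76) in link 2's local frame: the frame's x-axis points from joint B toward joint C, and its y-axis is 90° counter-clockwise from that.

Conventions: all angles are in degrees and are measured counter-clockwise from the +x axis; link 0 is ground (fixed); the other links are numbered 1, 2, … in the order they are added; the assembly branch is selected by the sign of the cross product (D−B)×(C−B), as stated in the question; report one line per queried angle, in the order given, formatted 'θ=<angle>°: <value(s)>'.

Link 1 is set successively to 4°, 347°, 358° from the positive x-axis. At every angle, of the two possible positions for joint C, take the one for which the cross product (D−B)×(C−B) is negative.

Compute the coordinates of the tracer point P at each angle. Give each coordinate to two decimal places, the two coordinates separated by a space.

A=(0,0), D=(8.00,0)
θ=4°: B = A + 2.00·(cos4°, sin4°) = (1.9951, 0.1395)
θ=4°: |BD| = 6.0065
θ=4°: circle(B,3.00) ∩ circle(D,4.00): a=2.4205, h=1.7723
θ=4°:   candidates: C₊=(4.4562,1.8551) cross=10.645; C₋=(4.3739,-1.6885) cross=-10.645
θ=4°:   branch - wants cross < 0 → take C=(4.3739,-1.6885) (cross=-10.645)
θ=4°: ex = (C−B)/|BC| = (0.7929,-0.6093); ey = (0.6093,0.7929)
θ=4°: P = B + 3.38·ex + -1.76·ey = (3.6027,-3.3156)
θ=347°: B = A + 2.00·(cos347°, sin347°) = (1.9487, -0.4499)
θ=347°: |BD| = 6.0680
θ=347°: circle(B,3.00) ∩ circle(D,4.00): a=2.4572, h=1.7211
θ=347°:   candidates: C₊=(4.2715,1.4487) cross=10.444; C₋=(4.5268,-1.9841) cross=-10.444
θ=347°:   branch - wants cross < 0 → take C=(4.5268,-1.9841) (cross=-10.444)
θ=347°: ex = (C−B)/|BC| = (0.8593,-0.5114); ey = (0.5114,0.8593)
θ=347°: P = B + 3.38·ex + -1.76·ey = (3.9533,-3.6909)
θ=358°: B = A + 2.00·(cos358°, sin358°) = (1.9988, -0.0698)
θ=358°: |BD| = 6.0016
θ=358°: circle(B,3.00) ∩ circle(D,4.00): a=2.4176, h=1.7762
θ=358°:   candidates: C₊=(4.3956,1.7344) cross=10.660; C₋=(4.4369,-1.8178) cross=-10.660
θ=358°:   branch - wants cross < 0 → take C=(4.4369,-1.8178) (cross=-10.660)
θ=358°: ex = (C−B)/|BC| = (0.8127,-0.5827); ey = (0.5827,0.8127)
θ=358°: P = B + 3.38·ex + -1.76·ey = (3.7202,-3.4696)

θ=4°: 3.60 -3.32
θ=347°: 3.95 -3.69
θ=358°: 3.72 -3.47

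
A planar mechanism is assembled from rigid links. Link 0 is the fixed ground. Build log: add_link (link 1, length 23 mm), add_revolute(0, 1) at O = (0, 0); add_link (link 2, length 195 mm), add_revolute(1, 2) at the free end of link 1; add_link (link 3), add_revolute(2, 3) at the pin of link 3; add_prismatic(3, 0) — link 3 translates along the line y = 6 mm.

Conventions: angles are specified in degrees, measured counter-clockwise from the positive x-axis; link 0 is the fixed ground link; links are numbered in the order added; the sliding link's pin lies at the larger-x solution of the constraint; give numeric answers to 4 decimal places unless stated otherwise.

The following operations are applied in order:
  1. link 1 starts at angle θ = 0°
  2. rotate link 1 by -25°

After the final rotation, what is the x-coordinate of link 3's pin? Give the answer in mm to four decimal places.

geometry: r = 23 mm, L = 195 mm, e = 6 mm; θ starts at 0°
rotate link 1 by -25°: θ ← 0° -25° = -25°
crank pin P = (r cos θ, r sin θ) = (20.845079, -9.720220)
h = r sin θ − e = -9.720220 − 6 = -15.720220
x = r cos θ + √(L² − h²) = 20.845079 + 194.365312 = 215.210392

215.2104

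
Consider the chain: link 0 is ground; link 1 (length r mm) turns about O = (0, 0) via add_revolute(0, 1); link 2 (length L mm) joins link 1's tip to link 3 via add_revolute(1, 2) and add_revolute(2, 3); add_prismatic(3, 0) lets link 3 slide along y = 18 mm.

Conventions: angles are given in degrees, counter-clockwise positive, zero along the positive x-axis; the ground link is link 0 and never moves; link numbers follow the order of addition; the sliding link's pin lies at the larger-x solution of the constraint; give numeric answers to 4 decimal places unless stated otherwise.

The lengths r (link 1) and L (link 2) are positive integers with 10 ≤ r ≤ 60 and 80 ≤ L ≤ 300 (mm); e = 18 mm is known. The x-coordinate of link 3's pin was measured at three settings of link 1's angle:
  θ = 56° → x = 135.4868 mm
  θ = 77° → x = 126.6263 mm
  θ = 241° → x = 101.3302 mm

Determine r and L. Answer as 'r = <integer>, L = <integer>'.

constraint per measurement: (x − r cos θ)² + (r sin θ − e)² = L²
subtracting the θ₁ and θ₂ equations cancels the r² and L² terms:
r = (x₁² − x₂²) / (2[(x₁cos θ₁ + e sin θ₁) − (x₂cos θ₂ + e sin θ₂)]) = 26.0000 → r = 26
L² = (x₁ − r cos θ₁)² + (r sin θ₁ − e)² = 14641.0044 → L = 121.0000 → L = 121
check at θ₃=241°: x = 101.3302 (printed 101.3302) ✓

r = 26, L = 121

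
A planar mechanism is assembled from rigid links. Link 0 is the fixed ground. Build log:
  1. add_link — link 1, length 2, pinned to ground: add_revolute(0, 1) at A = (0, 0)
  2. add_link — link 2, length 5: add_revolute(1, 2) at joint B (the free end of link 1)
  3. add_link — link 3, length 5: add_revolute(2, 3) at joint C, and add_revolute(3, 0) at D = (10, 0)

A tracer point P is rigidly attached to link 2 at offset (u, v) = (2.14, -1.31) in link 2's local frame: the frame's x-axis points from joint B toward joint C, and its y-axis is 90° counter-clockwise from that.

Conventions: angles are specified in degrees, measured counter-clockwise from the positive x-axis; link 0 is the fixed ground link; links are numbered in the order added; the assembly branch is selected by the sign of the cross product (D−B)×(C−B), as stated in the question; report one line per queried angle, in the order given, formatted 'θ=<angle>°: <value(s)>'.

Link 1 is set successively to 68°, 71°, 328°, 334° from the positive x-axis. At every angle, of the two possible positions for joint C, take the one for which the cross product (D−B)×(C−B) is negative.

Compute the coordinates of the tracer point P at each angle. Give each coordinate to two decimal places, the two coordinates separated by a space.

A=(0,0), D=(10.00,0)
θ=68°: B = A + 2.00·(cos68°, sin68°) = (0.7492, 1.8544)
θ=68°: |BD| = 9.4348
θ=68°: circle(B,5.00) ∩ circle(D,5.00): a=4.7174, h=1.6571
θ=68°:   candidates: C₊=(5.7003,2.5520) cross=15.635; C₋=(5.0489,-0.6976) cross=-15.635
θ=68°:   branch - wants cross < 0 → take C=(5.0489,-0.6976) (cross=-15.635)
θ=68°: ex = (C−B)/|BC| = (0.8599,-0.5104); ey = (0.5104,0.8599)
θ=68°: P = B + 2.14·ex + -1.31·ey = (1.9209,-0.3644)
θ=71°: B = A + 2.00·(cos71°, sin71°) = (0.6511, 1.8910)
θ=71°: |BD| = 9.5382
θ=71°: circle(B,5.00) ∩ circle(D,5.00): a=4.7691, h=1.5019
θ=71°:   candidates: C₊=(5.6233,2.4176) cross=14.325; C₋=(5.0278,-0.5266) cross=-14.325
θ=71°:   branch - wants cross < 0 → take C=(5.0278,-0.5266) (cross=-14.325)
θ=71°: ex = (C−B)/|BC| = (0.8753,-0.4835); ey = (0.4835,0.8753)
θ=71°: P = B + 2.14·ex + -1.31·ey = (1.8909,-0.2904)
θ=328°: B = A + 2.00·(cos328°, sin328°) = (1.6961, -1.0598)
θ=328°: |BD| = 8.3713
θ=328°: circle(B,5.00) ∩ circle(D,5.00): a=4.1856, h=2.7350
θ=328°:   candidates: C₊=(5.5018,2.1831) cross=22.896; C₋=(6.1943,-3.2430) cross=-22.896
θ=328°:   branch - wants cross < 0 → take C=(6.1943,-3.2430) (cross=-22.896)
θ=328°: ex = (C−B)/|BC| = (0.8996,-0.4366); ey = (0.4366,0.8996)
θ=328°: P = B + 2.14·ex + -1.31·ey = (3.0494,-3.1727)
θ=334°: B = A + 2.00·(cos334°, sin334°) = (1.7976, -0.8767)
θ=334°: |BD| = 8.2491
θ=334°: circle(B,5.00) ∩ circle(D,5.00): a=4.1246, h=2.8263
θ=334°:   candidates: C₊=(5.5984,2.3719) cross=23.314; C₋=(6.1992,-3.2487) cross=-23.314
θ=334°:   branch - wants cross < 0 → take C=(6.1992,-3.2487) (cross=-23.314)
θ=334°: ex = (C−B)/|BC| = (0.8803,-0.4744); ey = (0.4744,0.8803)
θ=334°: P = B + 2.14·ex + -1.31·ey = (3.0600,-3.0451)

θ=68°: 1.92 -0.36
θ=71°: 1.89 -0.29
θ=328°: 3.05 -3.17
θ=334°: 3.06 -3.05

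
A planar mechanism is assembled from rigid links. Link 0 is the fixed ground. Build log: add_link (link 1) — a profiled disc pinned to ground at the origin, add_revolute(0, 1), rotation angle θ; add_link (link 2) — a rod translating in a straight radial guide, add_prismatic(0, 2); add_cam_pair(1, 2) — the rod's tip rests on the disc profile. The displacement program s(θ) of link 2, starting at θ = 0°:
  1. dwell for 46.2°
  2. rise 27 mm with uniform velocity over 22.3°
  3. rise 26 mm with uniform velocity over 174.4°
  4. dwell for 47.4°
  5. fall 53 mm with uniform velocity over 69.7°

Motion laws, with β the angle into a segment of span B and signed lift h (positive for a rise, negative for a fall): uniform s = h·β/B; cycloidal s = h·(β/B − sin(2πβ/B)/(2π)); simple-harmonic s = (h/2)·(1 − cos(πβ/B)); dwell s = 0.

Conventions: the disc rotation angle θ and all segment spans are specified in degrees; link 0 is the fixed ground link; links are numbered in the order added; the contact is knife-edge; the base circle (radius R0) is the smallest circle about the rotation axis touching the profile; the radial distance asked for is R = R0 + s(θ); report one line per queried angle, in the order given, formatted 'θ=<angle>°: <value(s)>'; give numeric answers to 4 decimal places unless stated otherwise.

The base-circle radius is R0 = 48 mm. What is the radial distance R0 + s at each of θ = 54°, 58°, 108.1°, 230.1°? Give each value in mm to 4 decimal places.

seg 1 [0°–46.2°] dwell: s stays 0.0000
seg 2 [46.2°–68.5°] uniform, h=27: θ=54° here. β=7.8, B=22.3. 27·7.8/22.3 = 9.4439 → s = 9.4439
seg 2 [46.2°–68.5°] uniform, h=27: θ=58° here. β=11.8, B=22.3. 27·11.8/22.3 = 14.2870 → s = 14.2870
seg 2 [46.2°–68.5°] uniform, h=27: full span → s += 27 → s = 27.0000
seg 3 [68.5°–242.9°] uniform, h=26: θ=108.1° here. β=39.6, B=174.4. 26·39.6/174.4 = 5.9037 → s = 32.9037
seg 3 [68.5°–242.9°] uniform, h=26: θ=230.1° here. β=161.6, B=174.4. 26·161.6/174.4 = 24.0917 → s = 51.0917
θ=54°: R = R0 + s = 48 + 9.4439 = 57.4439
θ=58°: R = R0 + s = 48 + 14.2870 = 62.2870
θ=108.1°: R = R0 + s = 48 + 32.9037 = 80.9037
θ=230.1°: R = R0 + s = 48 + 51.0917 = 99.0917

θ=54°: 57.4439
θ=58°: 62.2870
θ=108.1°: 80.9037
θ=230.1°: 99.0917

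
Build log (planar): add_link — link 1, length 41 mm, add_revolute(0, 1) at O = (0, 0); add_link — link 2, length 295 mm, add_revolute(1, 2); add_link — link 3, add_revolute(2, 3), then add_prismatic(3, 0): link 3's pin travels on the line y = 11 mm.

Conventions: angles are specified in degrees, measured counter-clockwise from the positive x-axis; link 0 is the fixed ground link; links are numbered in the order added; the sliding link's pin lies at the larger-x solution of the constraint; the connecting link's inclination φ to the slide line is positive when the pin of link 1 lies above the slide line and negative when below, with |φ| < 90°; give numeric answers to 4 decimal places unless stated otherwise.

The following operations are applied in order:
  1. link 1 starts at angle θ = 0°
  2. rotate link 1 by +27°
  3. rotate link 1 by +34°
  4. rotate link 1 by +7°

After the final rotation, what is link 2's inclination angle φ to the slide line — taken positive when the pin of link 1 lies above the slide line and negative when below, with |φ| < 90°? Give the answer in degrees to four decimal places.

geometry: r = 41 mm, L = 295 mm, e = 11 mm; θ starts at 0°
rotate link 1 by +27°: θ ← 0° +27° = 27°
rotate link 1 by +34°: θ ← 27° +34° = 61°
rotate link 1 by +7°: θ ← 61° +7° = 68°
h = r sin θ − e = 38.014538 − 11 = 27.014538
sin φ = h / L = 27.014538 / 295 = 0.09157471
φ = arcsin(0.09157471) = 5.254205°

5.2542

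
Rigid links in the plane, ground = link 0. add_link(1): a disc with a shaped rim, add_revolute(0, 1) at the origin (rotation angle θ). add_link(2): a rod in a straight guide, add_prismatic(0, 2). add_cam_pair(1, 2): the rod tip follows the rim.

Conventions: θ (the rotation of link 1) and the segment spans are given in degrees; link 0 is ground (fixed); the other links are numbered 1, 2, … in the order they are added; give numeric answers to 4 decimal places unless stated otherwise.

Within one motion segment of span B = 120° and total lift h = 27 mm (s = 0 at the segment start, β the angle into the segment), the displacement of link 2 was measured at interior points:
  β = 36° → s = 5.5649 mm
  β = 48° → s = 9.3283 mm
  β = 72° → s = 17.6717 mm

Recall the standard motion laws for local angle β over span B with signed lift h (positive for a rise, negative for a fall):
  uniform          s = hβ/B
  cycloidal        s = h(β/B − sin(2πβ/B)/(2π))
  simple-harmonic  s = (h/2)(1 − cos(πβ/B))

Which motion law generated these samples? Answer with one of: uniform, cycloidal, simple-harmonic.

candidates at β/B = r: uniform s = h·r (linear in β); cycloidal s = h·(r − sin(2πr)/(2π)); simple-harmonic s = (h/2)(1 − cos(πr))
β=36°: printed 5.5649 | uniform 8.1000, cycloidal 4.0131, simple-harmonic 5.5649
β=48°: printed 9.3283 | uniform 10.8000, cycloidal 8.2742, simple-harmonic 9.3283
β=72°: printed 17.6717 | uniform 16.2000, cycloidal 18.7258, simple-harmonic 17.6717
only one law matches every sample → simple-harmonic

simple-harmonic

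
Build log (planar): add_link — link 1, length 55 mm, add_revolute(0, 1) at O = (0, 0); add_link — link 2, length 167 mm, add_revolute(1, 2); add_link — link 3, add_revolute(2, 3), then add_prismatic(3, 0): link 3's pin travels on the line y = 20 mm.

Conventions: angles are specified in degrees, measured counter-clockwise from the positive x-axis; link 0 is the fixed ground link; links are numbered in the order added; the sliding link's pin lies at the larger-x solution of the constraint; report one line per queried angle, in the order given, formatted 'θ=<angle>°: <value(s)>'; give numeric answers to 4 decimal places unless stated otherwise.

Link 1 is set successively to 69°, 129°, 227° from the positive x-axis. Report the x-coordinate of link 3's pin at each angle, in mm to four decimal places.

geometry: r = 55 mm, L = 167 mm, e = 20 mm
θ=69°: crank pin P = (r cos θ, r sin θ) = (19.710237, 51.346923)
θ=69°: h = r sin θ − e = 51.346923 − 20 = 31.346923
θ=69°: x = r cos θ + √(L² − h²) = 19.710237 + 164.031614 = 183.741851
θ=129°: crank pin P = (r cos θ, r sin θ) = (-34.612622, 42.743028)
θ=129°: h = r sin θ − e = 42.743028 − 20 = 22.743028
θ=129°: x = r cos θ + √(L² − h²) = -34.612622 + 165.444113 = 130.831492
θ=227°: crank pin P = (r cos θ, r sin θ) = (-37.509910, -40.224454)
θ=227°: h = r sin θ − e = -40.224454 − 20 = -60.224454
θ=227°: x = r cos θ + √(L² − h²) = -37.509910 + 155.762689 = 118.252779

θ=69°: 183.7419
θ=129°: 130.8315
θ=227°: 118.2528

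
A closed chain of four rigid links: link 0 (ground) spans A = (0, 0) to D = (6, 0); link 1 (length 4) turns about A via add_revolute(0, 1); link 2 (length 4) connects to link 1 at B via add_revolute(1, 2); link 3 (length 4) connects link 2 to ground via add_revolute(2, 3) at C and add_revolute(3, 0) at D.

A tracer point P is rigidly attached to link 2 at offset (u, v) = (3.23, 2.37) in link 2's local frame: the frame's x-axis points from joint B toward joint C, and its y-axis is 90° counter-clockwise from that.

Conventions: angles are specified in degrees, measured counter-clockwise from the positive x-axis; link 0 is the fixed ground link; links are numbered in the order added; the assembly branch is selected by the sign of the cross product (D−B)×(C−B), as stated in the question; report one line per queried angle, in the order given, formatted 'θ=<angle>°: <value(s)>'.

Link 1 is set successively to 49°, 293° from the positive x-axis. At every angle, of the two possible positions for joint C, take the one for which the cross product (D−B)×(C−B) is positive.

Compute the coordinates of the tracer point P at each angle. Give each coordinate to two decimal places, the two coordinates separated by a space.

A=(0,0), D=(6.00,0)
θ=49°: B = A + 4.00·(cos49°, sin49°) = (2.6242, 3.0188)
θ=49°: |BD| = 4.5287
θ=49°: circle(B,4.00) ∩ circle(D,4.00): a=2.2644, h=3.2974
θ=49°:   candidates: C₊=(6.5102,3.9673) cross=14.933; C₋=(2.1141,-0.9485) cross=-14.933
θ=49°:   branch + wants cross > 0 → take C=(6.5102,3.9673) (cross=14.933)
θ=49°: ex = (C−B)/|BC| = (0.9715,0.2371); ey = (-0.2371,0.9715)
θ=49°: P = B + 3.23·ex + 2.37·ey = (5.2001,6.0872)
θ=293°: B = A + 4.00·(cos293°, sin293°) = (1.5629, -3.6820)
θ=293°: |BD| = 5.7658
θ=293°: circle(B,4.00) ∩ circle(D,4.00): a=2.8829, h=2.7729
θ=293°:   candidates: C₊=(2.0107,0.2928) cross=15.988; C₋=(5.5522,-3.9749) cross=-15.988
θ=293°:   branch + wants cross > 0 → take C=(2.0107,0.2928) (cross=15.988)
θ=293°: ex = (C−B)/|BC| = (0.1120,0.9937); ey = (-0.9937,0.1120)
θ=293°: P = B + 3.23·ex + 2.37·ey = (-0.4306,-0.2070)

θ=49°: 5.20 6.09
θ=293°: -0.43 -0.21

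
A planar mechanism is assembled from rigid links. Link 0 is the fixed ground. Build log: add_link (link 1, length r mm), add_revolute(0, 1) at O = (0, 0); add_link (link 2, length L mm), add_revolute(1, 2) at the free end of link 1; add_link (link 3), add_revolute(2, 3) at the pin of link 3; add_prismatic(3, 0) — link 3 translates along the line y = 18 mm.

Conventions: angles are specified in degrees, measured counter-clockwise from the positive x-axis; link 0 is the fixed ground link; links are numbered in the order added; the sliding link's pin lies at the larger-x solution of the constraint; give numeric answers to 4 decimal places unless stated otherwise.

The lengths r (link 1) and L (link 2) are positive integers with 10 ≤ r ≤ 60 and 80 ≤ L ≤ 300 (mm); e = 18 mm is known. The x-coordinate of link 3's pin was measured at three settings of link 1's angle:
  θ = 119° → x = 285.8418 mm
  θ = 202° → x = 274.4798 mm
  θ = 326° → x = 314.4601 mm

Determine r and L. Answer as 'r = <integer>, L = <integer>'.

constraint per measurement: (x − r cos θ)² + (r sin θ − e)² = L²
subtracting the θ₁ and θ₂ equations cancels the r² and L² terms:
r = (x₁² − x₂²) / (2[(x₁cos θ₁ + e sin θ₁) − (x₂cos θ₂ + e sin θ₂)]) = 22.9998 → r = 23
L² = (x₁ − r cos θ₁)² + (r sin θ₁ − e)² = 88208.9768 → L = 297.0000 → L = 297
check at θ₃=326°: x = 314.4601 (printed 314.4601) ✓

r = 23, L = 297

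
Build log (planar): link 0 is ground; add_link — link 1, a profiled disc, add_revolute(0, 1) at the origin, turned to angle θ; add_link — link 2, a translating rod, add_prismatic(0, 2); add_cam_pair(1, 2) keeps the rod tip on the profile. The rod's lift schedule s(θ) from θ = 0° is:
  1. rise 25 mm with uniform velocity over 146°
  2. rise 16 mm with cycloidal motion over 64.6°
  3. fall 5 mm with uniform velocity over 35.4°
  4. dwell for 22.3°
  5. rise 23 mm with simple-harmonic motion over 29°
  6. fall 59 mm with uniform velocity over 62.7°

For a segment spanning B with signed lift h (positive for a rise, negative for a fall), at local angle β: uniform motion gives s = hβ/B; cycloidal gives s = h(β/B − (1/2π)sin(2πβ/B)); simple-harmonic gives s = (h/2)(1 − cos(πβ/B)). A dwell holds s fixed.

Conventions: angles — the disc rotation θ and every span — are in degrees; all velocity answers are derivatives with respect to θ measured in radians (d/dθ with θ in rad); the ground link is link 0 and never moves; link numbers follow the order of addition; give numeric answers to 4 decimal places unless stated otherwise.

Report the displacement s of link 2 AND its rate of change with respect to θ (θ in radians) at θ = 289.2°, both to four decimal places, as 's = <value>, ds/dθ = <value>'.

seg 1 [0°–146°] uniform, h=25: full span → s += 25 → s = 25.0000
seg 2 [146°–210.6°] cycloidal, h=16: full span → s += 16 → s = 41.0000
seg 3 [210.6°–246°] uniform, h=-5: full span → s += -5 → s = 36.0000
seg 4 [246°–268.3°] dwell: s stays 36.0000
seg 5 [268.3°–297.3°] simple-harmonic, h=23: θ=289.2° here. β=20.9, B=29. 23/2·(1 − cos(π·0.7207)) = 18.8496 → s = 54.8496
velocity in seg [268.3°–297.3°] (simple-harmonic), θ in radians: β = 20.9° = 0.3648 rad, B = 29° = 0.5061 rad; ds/dθ = (πh/(2B)) sin(πβ/B) = (π·23/(2·0.5061)) sin(π·0.7207) = 54.899996 mm/rad

s = 54.8496, ds/dθ = 54.9000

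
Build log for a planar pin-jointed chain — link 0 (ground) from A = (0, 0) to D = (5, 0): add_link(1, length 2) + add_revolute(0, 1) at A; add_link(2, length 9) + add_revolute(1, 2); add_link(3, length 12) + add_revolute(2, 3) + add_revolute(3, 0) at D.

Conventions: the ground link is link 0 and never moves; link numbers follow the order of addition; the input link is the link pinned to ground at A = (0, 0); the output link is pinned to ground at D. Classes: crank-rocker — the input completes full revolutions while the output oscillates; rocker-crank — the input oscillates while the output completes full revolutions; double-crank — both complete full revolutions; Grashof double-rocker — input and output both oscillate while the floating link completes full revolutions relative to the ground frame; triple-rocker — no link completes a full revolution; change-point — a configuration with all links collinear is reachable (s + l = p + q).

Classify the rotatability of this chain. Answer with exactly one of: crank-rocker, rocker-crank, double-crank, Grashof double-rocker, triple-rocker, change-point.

lengths: ground=5, input=2, coupler=9, output=12
sorted: s=2 (shortest), l=12 (longest), p+q=14
s + l = 14 vs p + q = 14
s + l = p + q → change-point (collinear configuration reachable)

change-point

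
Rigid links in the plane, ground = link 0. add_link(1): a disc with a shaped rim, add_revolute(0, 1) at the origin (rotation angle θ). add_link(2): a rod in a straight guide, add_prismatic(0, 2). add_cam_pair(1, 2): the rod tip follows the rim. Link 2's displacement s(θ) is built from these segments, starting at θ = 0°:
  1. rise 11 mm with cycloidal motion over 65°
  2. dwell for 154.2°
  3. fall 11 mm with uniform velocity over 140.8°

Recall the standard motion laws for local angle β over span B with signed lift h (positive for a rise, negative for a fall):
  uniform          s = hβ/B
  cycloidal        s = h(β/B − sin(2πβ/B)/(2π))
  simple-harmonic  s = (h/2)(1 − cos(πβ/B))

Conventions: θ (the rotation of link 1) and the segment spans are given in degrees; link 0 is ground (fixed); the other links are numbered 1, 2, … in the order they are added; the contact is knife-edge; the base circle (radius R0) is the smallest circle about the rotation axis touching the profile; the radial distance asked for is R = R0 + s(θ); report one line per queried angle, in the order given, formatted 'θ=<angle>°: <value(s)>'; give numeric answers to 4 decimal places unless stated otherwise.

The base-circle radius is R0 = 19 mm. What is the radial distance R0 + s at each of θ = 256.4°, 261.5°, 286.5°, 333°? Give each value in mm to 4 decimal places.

segment 1 (0° to 65°, cycloidal, h = 11) is passed completely: s = 0.0000 + (11) = 11.0000
segment 2 (65° to 219.2°, dwell): s unchanged at 11.0000
θ = 256.4° falls in segment 3 (219.2° to 360°, uniform, h = -11): β = 256.4 − 219.2 = 37.2°, B = 140.8°; Δs = -11·37.2/140.8 = -2.9062; s = 11.0000 − 2.9062 = 8.0938
θ = 261.5° falls in segment 3 (219.2° to 360°, uniform, h = -11): β = 261.5 − 219.2 = 42.3°, B = 140.8°; Δs = -11·42.3/140.8 = -3.3047; s = 11.0000 − 3.3047 = 7.6953
θ = 286.5° falls in segment 3 (219.2° to 360°, uniform, h = -11): β = 286.5 − 219.2 = 67.3°, B = 140.8°; Δs = -11·67.3/140.8 = -5.2578; s = 11.0000 − 5.2578 = 5.7422
θ = 333° falls in segment 3 (219.2° to 360°, uniform, h = -11): β = 333 − 219.2 = 113.8°, B = 140.8°; Δs = -11·113.8/140.8 = -8.8906; s = 11.0000 − 8.8906 = 2.1094
θ=256.4°: R = R0 + s = 19 + 8.0938 = 27.0938
θ=261.5°: R = R0 + s = 19 + 7.6953 = 26.6953
θ=286.5°: R = R0 + s = 19 + 5.7422 = 24.7422
θ=333°: R = R0 + s = 19 + 2.1094 = 21.1094

θ=256.4°: 27.0938
θ=261.5°: 26.6953
θ=286.5°: 24.7422
θ=333°: 21.1094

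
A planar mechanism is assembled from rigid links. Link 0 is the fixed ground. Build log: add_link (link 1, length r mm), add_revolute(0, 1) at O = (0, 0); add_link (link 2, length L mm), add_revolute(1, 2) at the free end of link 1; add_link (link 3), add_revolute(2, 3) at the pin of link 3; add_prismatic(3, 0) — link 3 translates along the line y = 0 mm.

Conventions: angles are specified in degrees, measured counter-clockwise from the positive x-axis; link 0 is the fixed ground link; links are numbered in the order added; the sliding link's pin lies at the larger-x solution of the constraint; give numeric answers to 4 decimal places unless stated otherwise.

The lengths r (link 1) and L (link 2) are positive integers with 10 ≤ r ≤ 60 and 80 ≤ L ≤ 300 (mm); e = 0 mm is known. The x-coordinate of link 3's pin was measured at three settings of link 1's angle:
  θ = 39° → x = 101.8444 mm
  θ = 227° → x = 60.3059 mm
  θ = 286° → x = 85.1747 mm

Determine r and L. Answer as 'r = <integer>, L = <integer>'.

constraint per measurement: (x − r cos θ)² + (r sin θ − e)² = L²
subtracting the θ₁ and θ₂ equations cancels the r² and L² terms:
r = (x₁² − x₂²) / (2[(x₁cos θ₁ + e sin θ₁) − (x₂cos θ₂ + e sin θ₂)]) = 28.0000 → r = 28
L² = (x₁ − r cos θ₁)² + (r sin θ₁ − e)² = 6723.9958 → L = 82.0000 → L = 82
check at θ₃=286°: x = 85.1747 (printed 85.1747) ✓

r = 28, L = 82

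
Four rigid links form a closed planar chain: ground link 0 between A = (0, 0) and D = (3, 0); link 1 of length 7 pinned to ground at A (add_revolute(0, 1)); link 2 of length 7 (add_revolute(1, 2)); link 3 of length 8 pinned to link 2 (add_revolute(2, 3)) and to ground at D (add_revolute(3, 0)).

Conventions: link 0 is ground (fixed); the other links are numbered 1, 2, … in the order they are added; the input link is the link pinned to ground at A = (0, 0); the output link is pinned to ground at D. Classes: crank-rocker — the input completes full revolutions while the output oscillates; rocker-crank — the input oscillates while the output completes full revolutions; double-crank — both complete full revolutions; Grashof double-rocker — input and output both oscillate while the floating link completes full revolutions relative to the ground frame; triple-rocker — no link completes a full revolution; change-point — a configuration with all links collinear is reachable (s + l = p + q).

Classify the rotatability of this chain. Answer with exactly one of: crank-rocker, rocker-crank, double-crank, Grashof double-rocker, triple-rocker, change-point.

lengths: ground=3, input=7, coupler=7, output=8
sorted: s=3 (shortest), l=8 (longest), p+q=14
s + l = 11 vs p + q = 14
s + l < p + q (Grashof) with shortest = ground link → double-crank

double-crank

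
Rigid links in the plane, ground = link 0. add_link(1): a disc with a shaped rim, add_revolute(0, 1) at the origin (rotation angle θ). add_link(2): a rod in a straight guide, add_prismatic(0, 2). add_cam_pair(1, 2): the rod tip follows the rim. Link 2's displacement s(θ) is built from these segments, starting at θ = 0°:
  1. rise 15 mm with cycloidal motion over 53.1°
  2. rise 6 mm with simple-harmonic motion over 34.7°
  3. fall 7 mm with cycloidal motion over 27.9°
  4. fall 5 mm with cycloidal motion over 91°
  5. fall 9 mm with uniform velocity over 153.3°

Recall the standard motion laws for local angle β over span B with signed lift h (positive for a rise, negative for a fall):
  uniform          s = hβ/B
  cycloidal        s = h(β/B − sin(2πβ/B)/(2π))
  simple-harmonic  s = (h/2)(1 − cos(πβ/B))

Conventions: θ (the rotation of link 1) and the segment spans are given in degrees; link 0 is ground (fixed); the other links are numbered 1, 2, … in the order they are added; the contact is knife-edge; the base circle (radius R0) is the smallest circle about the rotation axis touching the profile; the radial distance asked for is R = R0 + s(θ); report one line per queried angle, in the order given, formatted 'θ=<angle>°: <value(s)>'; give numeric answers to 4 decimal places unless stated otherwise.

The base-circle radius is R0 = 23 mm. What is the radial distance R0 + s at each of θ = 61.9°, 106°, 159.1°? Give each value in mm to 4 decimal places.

segment 1 (0° to 53.1°, cycloidal, h = 15) is passed completely: s = 0.0000 + (15) = 15.0000
θ = 61.9° falls in segment 2 (53.1° to 87.8°, simple-harmonic, h = 6): β = 61.9 − 53.1 = 8.8°, B = 34.7°; Δs = 6/2·(1 − cos(π·0.2536)) = 0.9028; s = 15.0000 + 0.9028 = 15.9028
segment 2 (53.1° to 87.8°, simple-harmonic, h = 6) is passed completely: s = 15.0000 + (6) = 21.0000
θ = 106° falls in segment 3 (87.8° to 115.7°, cycloidal, h = -7): β = 106 − 87.8 = 18.2°, B = 27.9°; Δs = -7·(0.6523 − sin(2π·0.6523)/(2π)) = -5.4771; s = 21.0000 − 5.4771 = 15.5229
segment 3 (87.8° to 115.7°, cycloidal, h = -7) is passed completely: s = 21.0000 + (-7) = 14.0000
θ = 159.1° falls in segment 4 (115.7° to 206.7°, cycloidal, h = -5): β = 159.1 − 115.7 = 43.4°, B = 91°; Δs = -5·(0.4769 − sin(2π·0.4769)/(2π)) = -2.2696; s = 14.0000 − 2.2696 = 11.7304
θ=61.9°: R = R0 + s = 23 + 15.9028 = 38.9028
θ=106°: R = R0 + s = 23 + 15.5229 = 38.5229
θ=159.1°: R = R0 + s = 23 + 11.7304 = 34.7304

θ=61.9°: 38.9028
θ=106°: 38.5229
θ=159.1°: 34.7304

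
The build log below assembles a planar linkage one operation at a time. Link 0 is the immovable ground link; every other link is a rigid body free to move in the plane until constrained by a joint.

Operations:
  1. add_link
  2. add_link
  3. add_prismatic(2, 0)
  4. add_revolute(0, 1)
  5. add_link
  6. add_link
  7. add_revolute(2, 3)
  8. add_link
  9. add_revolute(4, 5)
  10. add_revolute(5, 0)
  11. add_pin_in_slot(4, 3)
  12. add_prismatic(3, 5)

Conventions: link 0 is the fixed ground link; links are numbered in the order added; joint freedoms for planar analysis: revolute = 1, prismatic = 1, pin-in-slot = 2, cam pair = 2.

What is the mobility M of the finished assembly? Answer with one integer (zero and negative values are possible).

(L,J1,J2)=(1,0,0); link0 fixed
link1: (2,0,0)
link2: (3,0,0)
P 2-0 [J1]: (3,1,0)
R 0-1 [J1]: (3,2,0)
link3: (4,2,0)
link4: (5,2,0)
R 2-3 [J1]: (5,3,0)
link5: (6,3,0)
R 4-5 [J1]: (6,4,0)
R 5-0 [J1]: (6,5,0)
PS 4-3 [J2]: (6,5,1)
P 3-5 [J1]: (6,6,1)
Grübler: 3·5 − 2·6 − 1 = 2

M = 2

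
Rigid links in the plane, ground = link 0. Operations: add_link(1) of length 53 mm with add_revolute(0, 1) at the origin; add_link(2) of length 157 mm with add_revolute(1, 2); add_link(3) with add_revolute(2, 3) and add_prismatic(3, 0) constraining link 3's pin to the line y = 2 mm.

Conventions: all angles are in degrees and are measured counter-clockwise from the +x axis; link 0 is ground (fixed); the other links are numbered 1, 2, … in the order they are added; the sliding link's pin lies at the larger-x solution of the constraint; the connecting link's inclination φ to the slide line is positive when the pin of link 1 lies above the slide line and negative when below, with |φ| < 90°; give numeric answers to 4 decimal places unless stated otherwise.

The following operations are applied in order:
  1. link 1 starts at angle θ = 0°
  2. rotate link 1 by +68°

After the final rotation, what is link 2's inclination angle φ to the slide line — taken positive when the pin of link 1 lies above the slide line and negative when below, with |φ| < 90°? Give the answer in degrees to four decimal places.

geometry: r = 53 mm, L = 157 mm, e = 2 mm; θ starts at 0°
rotate link 1 by +68°: θ ← 0° +68° = 68°
h = r sin θ − e = 49.140744 − 2 = 47.140744
sin φ = h / L = 47.140744 / 157 = 0.30025952
φ = arcsin(0.30025952) = 17.473191°

17.4732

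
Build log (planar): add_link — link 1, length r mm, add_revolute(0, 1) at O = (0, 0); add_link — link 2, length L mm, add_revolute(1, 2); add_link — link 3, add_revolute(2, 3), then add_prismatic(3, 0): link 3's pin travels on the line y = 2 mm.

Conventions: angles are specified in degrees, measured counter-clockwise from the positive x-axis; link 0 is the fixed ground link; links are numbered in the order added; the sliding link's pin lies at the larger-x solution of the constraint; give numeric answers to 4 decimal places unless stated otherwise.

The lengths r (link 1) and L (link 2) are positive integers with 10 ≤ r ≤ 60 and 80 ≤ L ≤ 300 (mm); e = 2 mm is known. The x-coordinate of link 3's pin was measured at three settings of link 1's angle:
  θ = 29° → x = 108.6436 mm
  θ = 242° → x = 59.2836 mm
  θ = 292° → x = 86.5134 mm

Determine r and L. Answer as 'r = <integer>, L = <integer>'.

constraint per measurement: (x − r cos θ)² + (r sin θ − e)² = L²
subtracting the θ₁ and θ₂ equations cancels the r² and L² terms:
r = (x₁² − x₂²) / (2[(x₁cos θ₁ + e sin θ₁) − (x₂cos θ₂ + e sin θ₂)]) = 33.0000 → r = 33
L² = (x₁ − r cos θ₁)² + (r sin θ₁ − e)² = 6560.9959 → L = 81.0000 → L = 81
check at θ₃=292°: x = 86.5134 (printed 86.5134) ✓

r = 33, L = 81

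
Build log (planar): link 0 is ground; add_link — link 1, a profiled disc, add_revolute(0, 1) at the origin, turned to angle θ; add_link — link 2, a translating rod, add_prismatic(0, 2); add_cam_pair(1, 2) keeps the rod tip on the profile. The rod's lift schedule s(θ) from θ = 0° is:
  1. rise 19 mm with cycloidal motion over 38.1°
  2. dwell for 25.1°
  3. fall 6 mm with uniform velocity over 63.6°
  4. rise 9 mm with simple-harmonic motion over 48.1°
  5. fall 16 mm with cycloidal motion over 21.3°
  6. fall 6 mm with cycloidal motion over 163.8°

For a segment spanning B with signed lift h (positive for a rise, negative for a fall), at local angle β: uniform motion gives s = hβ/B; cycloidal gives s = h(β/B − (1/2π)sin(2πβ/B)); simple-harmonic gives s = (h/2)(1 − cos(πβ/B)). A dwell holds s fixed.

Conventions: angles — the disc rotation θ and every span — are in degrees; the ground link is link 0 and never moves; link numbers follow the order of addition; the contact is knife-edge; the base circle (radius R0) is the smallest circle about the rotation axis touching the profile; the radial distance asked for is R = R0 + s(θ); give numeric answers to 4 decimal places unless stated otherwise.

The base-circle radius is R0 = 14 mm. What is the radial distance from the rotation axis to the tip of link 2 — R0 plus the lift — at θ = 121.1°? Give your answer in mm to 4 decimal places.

seg 1 [0°–38.1°] cycloidal, h=19: full span → s += 19 → s = 19.0000
seg 2 [38.1°–63.2°] dwell: s stays 19.0000
seg 3 [63.2°–126.8°] uniform, h=-6: θ=121.1° here. β=57.9, B=63.6. -6·57.9/63.6 = -5.4623 → s = 13.5377
R = R0 + s = 14 + 13.5377 = 27.5377

27.5377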